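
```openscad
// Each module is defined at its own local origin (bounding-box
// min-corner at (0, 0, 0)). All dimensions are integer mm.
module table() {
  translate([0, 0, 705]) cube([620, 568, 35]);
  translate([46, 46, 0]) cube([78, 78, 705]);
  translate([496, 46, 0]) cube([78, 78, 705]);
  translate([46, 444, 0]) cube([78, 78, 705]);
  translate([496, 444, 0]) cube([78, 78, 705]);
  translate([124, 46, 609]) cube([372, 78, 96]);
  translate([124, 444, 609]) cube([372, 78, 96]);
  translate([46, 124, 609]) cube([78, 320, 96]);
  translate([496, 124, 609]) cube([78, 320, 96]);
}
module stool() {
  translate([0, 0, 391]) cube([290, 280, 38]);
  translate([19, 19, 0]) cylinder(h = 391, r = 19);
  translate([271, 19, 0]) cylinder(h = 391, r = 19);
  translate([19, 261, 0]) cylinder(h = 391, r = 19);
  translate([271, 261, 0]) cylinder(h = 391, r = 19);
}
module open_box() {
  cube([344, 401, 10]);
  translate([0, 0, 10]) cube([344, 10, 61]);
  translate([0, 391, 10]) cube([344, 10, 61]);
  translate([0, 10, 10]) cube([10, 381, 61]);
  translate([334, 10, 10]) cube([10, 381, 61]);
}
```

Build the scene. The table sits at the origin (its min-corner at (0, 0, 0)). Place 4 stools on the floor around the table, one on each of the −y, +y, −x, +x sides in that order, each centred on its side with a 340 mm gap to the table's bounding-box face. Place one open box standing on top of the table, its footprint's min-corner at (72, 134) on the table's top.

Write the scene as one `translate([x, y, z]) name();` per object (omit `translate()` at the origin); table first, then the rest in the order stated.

table();
translate([165, -620, 0]) stool();
translate([165, 908, 0]) stool();
translate([-630, 144, 0]) stool();
translate([960, 144, 0]) stool();
translate([72, 134, 740]) open_box();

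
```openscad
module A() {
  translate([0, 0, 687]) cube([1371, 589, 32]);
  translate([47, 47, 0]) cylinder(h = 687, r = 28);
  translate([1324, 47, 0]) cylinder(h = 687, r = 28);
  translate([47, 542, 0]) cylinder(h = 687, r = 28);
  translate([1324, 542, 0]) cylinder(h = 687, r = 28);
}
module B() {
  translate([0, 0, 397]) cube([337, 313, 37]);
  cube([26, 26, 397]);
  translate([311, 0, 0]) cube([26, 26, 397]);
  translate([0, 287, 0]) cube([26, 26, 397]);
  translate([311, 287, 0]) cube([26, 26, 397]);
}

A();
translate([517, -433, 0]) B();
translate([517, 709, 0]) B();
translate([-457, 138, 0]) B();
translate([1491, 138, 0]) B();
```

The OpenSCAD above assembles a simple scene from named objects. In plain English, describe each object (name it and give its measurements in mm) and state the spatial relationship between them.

A is a table with a 1371×589 mm rectangular top, 32 mm thick, top surface at z = 719 mm, supported by four round legs of 56 mm diameter, each leg's bounding box inset 19 mm from the nearest pair of top edges, running from the floor.

B is a four-legged stool. The seat is 337×313 mm, 37 mm thick, top at z = 434 mm. It stands on four square legs, each 26×26 mm in cross-section, from z = 0 to the seat underside, each flush with a corner of the seat.

Four stools sit around the table at the −y, +y, −x, +x sides.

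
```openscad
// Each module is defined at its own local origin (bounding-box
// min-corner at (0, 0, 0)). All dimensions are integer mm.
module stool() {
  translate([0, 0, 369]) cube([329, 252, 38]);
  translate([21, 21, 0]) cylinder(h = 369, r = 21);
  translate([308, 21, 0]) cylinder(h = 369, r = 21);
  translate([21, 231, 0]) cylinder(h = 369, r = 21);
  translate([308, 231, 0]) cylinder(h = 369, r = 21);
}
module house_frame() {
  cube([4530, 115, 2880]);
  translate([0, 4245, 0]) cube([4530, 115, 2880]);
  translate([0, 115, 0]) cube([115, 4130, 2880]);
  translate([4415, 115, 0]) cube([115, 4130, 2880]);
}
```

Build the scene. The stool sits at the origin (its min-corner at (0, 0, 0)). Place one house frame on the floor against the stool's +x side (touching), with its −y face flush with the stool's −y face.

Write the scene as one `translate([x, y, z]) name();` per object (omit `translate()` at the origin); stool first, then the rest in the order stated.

stool();
translate([329, 0, 0]) house_frame();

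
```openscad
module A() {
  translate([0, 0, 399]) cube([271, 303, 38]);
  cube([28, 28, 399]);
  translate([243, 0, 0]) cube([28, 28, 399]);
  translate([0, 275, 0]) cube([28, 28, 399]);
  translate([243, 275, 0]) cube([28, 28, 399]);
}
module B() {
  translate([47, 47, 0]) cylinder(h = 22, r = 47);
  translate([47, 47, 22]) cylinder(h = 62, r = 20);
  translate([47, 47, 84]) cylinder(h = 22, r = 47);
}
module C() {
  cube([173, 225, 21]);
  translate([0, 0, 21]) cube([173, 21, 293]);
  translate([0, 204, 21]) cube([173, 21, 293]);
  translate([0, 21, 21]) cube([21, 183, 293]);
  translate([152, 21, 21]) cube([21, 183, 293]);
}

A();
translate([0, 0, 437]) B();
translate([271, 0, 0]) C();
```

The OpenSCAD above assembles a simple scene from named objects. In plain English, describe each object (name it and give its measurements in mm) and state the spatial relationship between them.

A is a four-legged stool. The seat is 271×303 mm, 38 mm thick, top at z = 437 mm. It stands on four square legs, each 28×28 mm in cross-section, from z = 0 to the seat underside, each flush with a corner of the seat.

B is a spool: two coaxial disc flanges of radius 47 mm and thickness 22 mm, joined by a core cylinder of radius 20 mm and height 62 mm. The lower flange rests on z = 0 and the three cylinders share a vertical axis.

C is an open storage box with external size 173×225×314 mm and wall thickness 21 mm (the base is also 21 mm thick). The base covers the whole footprint; the four walls stand on the base, with the y-facing walls full-width and the x-facing walls fitting between their inner faces.

The spool is on top of the stool. The open box is against the stool's +x side, with their −y faces flush.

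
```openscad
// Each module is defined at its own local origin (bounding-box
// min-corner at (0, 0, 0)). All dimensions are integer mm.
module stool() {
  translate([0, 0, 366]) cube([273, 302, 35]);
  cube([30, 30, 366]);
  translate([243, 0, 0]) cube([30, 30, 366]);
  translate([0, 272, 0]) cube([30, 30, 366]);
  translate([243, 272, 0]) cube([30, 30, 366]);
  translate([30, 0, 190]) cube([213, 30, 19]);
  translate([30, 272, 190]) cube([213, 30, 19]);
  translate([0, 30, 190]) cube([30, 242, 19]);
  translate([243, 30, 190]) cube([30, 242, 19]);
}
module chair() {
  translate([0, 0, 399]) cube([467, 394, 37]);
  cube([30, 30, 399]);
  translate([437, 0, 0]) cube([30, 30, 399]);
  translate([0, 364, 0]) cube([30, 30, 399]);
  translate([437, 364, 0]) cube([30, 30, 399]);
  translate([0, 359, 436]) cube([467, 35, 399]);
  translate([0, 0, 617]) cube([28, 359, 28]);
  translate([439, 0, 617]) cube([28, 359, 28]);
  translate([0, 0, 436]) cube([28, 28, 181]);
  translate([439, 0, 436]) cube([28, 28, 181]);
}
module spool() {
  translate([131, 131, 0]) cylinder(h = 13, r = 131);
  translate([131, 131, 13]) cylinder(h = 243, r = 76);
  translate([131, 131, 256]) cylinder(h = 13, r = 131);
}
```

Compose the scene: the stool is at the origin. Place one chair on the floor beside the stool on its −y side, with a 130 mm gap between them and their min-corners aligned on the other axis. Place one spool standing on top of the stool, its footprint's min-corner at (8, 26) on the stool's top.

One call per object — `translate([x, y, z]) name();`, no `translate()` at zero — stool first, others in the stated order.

stool();
translate([0, -524, 0]) chair();
translate([8, 26, 401]) spool();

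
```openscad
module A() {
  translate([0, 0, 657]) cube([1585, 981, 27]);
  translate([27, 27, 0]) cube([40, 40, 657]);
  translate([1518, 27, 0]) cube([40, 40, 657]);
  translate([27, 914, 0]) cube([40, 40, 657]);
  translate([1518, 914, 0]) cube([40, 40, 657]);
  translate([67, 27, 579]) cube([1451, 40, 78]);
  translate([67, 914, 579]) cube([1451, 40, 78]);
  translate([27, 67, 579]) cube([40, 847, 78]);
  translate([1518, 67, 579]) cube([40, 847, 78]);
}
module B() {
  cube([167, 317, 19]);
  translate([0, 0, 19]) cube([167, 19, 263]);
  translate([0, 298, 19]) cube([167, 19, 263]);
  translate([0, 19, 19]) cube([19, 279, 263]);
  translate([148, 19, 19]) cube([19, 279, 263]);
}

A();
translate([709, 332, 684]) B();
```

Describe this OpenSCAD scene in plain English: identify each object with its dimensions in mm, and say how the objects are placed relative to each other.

A is a table: top 1585 mm (x) × 981 mm (y), 27 mm thick, upper face at z = 684 mm, on four 40×40 mm square legs, each inset 27 mm from the nearest pair of top edges, running from z = 0 to the bottom of the top. Four apron rails, 40 mm thick and 78 mm tall, run between adjacent legs with their top edges flush with the underside of the top and their outer faces flush with the legs' outer faces.

B is an open storage box with external size 167×317×282 mm and wall thickness 19 mm (the base is also 19 mm thick). The base covers the whole footprint; the four walls stand on the base, with the y-facing walls full-width and the x-facing walls fitting between their inner faces.

The open box is on top of the table, centred.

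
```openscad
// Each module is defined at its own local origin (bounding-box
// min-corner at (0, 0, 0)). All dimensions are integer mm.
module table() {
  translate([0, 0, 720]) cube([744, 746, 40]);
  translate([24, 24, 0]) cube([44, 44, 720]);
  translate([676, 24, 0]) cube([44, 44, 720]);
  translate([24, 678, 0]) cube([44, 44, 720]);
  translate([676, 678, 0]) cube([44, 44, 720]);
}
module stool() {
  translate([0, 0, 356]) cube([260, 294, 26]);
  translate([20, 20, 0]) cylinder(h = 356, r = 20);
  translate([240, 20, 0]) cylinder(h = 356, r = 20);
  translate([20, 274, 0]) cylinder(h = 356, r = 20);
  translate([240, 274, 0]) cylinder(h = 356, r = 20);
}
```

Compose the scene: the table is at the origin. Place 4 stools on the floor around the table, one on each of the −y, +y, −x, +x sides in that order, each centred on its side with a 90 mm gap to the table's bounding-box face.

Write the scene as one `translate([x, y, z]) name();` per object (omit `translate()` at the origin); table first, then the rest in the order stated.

table();
translate([242, -384, 0]) stool();
translate([242, 836, 0]) stool();
translate([-350, 226, 0]) stool();
translate([834, 226, 0]) stool();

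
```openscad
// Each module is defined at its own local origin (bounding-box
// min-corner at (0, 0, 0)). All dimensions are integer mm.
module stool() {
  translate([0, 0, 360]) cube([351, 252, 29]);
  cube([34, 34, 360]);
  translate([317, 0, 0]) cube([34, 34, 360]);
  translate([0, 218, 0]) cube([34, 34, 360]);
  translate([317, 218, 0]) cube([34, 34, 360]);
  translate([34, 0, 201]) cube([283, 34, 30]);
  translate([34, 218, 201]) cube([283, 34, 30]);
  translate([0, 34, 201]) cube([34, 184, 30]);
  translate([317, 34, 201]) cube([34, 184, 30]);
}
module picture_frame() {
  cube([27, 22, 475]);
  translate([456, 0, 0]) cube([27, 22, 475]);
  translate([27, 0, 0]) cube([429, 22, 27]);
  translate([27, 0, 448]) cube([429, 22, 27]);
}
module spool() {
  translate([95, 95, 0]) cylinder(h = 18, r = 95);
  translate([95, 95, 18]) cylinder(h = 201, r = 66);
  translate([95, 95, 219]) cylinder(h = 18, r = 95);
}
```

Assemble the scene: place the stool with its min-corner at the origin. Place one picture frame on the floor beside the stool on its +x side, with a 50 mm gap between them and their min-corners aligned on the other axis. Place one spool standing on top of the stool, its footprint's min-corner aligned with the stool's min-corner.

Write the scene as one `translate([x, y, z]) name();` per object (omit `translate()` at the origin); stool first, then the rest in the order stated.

stool();
translate([401, 0, 0]) picture_frame();
translate([0, 0, 389]) spool();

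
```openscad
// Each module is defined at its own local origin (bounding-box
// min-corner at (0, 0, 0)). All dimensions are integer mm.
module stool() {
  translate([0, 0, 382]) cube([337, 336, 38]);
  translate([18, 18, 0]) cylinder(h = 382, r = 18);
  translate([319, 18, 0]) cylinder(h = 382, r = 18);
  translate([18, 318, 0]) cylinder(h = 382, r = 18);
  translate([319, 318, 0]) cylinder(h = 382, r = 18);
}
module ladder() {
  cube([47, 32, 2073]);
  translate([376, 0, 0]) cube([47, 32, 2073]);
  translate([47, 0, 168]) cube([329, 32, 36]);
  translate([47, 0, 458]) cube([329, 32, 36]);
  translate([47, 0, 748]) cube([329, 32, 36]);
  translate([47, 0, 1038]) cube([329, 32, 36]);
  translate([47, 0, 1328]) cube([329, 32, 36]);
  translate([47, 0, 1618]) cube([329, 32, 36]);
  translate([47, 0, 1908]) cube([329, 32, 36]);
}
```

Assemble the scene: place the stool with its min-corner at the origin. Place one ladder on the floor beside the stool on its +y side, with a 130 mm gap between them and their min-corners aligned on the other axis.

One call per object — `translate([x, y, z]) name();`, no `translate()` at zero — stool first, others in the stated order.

stool();
translate([0, 466, 0]) ladder();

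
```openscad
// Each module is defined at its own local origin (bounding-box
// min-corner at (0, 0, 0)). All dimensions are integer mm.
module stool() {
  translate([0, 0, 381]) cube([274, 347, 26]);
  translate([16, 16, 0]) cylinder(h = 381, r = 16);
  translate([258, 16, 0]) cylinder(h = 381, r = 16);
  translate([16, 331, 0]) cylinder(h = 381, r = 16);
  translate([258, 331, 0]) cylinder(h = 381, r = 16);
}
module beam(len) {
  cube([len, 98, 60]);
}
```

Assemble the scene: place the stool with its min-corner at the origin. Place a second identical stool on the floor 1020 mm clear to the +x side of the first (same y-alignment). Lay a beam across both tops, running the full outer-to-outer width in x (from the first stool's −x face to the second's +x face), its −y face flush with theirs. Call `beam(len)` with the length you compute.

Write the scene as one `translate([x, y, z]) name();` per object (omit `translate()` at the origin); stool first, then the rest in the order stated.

stool();
translate([1294, 0, 0]) stool();
translate([0, 0, 407]) beam(1568);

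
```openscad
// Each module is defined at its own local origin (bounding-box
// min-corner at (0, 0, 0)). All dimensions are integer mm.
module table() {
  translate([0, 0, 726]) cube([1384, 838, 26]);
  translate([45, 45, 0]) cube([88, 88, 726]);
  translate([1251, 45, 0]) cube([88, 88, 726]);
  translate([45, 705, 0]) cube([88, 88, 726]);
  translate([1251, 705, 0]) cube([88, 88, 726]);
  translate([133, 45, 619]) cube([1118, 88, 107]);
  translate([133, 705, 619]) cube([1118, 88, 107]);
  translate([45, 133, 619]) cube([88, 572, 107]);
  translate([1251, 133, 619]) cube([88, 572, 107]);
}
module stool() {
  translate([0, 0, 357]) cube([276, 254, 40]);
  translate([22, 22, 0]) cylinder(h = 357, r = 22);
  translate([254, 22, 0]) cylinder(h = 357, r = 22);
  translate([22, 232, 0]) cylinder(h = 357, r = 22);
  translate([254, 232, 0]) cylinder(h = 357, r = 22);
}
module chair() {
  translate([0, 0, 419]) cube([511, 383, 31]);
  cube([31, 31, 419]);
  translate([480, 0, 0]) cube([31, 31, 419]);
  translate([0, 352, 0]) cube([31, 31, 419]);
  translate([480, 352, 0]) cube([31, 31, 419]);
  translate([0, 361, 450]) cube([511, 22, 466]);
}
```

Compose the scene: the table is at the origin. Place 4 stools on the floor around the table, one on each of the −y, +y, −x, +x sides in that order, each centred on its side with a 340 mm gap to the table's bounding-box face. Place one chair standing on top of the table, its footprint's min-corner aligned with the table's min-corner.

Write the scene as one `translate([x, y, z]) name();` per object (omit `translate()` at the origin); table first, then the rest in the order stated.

table();
translate([554, -594, 0]) stool();
translate([554, 1178, 0]) stool();
translate([-616, 292, 0]) stool();
translate([1724, 292, 0]) stool();
translate([0, 0, 752]) chair();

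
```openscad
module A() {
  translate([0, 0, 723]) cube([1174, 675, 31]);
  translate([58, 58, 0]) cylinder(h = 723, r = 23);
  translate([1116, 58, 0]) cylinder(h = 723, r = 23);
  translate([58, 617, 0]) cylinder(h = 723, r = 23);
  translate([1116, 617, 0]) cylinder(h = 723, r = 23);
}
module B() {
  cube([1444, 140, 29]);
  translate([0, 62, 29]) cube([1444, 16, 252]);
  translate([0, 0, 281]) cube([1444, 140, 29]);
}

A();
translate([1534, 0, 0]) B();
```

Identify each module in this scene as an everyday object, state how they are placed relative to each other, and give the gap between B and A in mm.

The I-beam's nearest face is 360 mm from the table's +x face.

A is a table. B is an I-beam. The I-beam is on the floor beside the table on its +x side. The gap between the I-beam and the table is 360 mm.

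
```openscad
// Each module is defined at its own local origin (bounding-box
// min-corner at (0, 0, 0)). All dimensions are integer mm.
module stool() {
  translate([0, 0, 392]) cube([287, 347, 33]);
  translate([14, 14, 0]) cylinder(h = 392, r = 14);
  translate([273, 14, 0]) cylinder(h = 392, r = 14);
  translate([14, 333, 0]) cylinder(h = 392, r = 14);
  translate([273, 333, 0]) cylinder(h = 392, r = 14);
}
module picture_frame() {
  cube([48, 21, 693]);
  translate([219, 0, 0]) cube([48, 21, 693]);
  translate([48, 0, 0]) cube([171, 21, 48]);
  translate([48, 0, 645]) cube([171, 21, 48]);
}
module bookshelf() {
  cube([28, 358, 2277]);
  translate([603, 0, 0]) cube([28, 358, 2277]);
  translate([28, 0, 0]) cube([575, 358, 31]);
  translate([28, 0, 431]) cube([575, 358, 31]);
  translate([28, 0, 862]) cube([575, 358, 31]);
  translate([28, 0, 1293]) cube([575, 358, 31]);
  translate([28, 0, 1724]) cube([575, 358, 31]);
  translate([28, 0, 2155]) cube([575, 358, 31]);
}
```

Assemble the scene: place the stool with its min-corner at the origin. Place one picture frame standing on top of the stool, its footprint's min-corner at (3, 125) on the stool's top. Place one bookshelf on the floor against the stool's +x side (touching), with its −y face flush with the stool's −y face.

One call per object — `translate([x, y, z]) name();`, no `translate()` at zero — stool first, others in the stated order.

stool();
translate([3, 125, 425]) picture_frame();
translate([287, 0, 0]) bookshelf();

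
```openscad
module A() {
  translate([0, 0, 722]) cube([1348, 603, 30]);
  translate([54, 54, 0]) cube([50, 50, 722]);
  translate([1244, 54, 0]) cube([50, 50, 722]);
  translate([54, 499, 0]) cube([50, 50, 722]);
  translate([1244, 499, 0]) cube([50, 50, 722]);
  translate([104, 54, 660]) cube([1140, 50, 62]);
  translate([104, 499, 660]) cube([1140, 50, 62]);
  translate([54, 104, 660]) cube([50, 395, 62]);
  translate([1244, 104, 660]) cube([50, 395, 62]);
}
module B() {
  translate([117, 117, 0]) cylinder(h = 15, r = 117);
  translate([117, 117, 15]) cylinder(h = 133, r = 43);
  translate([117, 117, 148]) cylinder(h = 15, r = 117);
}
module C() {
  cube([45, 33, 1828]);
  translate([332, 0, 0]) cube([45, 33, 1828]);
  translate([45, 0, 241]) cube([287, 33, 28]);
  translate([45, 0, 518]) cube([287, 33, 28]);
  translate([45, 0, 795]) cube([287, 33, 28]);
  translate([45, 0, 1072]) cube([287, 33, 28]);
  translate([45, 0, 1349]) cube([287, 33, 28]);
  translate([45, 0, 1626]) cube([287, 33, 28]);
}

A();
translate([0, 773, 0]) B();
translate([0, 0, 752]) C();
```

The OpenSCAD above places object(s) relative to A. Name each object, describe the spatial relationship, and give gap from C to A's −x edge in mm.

A is a table. B is a spool. C is a ladder. The spool is on the floor beside the table on its +y side. The ladder is on top of the table. The gap from the ladder to the table's −x edge is 0 mm.

The ladder's min-x is at 0; the table's min-x is 0; gap = 0 mm.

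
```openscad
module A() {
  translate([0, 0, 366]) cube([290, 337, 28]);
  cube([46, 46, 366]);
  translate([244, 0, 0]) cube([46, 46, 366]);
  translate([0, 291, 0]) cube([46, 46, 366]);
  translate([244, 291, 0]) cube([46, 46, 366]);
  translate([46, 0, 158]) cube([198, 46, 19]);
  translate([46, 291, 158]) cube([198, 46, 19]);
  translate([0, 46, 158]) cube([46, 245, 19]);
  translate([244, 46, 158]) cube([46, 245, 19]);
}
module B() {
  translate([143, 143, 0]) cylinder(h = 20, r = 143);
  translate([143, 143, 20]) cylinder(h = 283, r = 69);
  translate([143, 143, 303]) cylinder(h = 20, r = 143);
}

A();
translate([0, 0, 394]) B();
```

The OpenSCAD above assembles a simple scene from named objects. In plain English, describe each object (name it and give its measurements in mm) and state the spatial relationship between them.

A is a four-legged stool. The seat is a 290×337×28 mm slab whose top surface is at z = 394 mm; four square legs, each 46×46 mm in cross-section, run from the floor (z = 0) to the underside of the seat, each flush with a corner of the seat. Four stretchers, 46 mm wide and 19 mm tall, connect adjacent legs with their undersides at z = 158 mm, each running between the inner faces of the legs it joins and aligned with the legs' outer faces on the other axis.

B is a spool: two coaxial disc flanges of radius 143 mm and thickness 20 mm, joined by a core cylinder of radius 69 mm and height 283 mm. The lower flange rests on z = 0 and the three cylinders share a vertical axis.

The spool is on top of the stool.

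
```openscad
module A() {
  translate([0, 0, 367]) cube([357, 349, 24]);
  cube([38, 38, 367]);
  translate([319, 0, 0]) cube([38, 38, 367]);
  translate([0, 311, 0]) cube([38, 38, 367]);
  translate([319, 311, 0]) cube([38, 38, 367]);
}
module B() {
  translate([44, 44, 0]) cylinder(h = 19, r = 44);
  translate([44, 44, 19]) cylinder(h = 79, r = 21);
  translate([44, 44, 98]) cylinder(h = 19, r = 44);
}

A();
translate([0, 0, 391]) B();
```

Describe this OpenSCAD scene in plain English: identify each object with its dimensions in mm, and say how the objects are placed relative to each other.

A is a four-legged stool. The seat is a 357×349×24 mm slab whose top surface is at z = 391 mm; four square legs, each 38×38 mm in cross-section, run from the floor (z = 0) to the underside of the seat, each flush with a corner of the seat.

B is a spool: two coaxial disc flanges of radius 44 mm and thickness 19 mm, joined by a core cylinder of radius 21 mm and height 79 mm. The lower flange rests on z = 0 and the three cylinders share a vertical axis.

The spool is on top of the stool.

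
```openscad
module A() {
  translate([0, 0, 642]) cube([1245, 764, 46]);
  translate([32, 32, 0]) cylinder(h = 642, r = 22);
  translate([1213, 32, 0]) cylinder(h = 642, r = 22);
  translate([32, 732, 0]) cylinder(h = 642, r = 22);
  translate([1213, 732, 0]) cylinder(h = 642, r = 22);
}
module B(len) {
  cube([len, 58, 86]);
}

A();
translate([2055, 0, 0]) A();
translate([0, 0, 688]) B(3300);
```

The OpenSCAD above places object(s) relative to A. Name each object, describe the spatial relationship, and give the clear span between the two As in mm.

Second table starts at x = 2055; first ends at x = 1245; clear span = 2055 − 1245 = 810 mm.

A is a table. B is a beam. A beam spans the tops of two tables. The clear span between the two tables is 810 mm.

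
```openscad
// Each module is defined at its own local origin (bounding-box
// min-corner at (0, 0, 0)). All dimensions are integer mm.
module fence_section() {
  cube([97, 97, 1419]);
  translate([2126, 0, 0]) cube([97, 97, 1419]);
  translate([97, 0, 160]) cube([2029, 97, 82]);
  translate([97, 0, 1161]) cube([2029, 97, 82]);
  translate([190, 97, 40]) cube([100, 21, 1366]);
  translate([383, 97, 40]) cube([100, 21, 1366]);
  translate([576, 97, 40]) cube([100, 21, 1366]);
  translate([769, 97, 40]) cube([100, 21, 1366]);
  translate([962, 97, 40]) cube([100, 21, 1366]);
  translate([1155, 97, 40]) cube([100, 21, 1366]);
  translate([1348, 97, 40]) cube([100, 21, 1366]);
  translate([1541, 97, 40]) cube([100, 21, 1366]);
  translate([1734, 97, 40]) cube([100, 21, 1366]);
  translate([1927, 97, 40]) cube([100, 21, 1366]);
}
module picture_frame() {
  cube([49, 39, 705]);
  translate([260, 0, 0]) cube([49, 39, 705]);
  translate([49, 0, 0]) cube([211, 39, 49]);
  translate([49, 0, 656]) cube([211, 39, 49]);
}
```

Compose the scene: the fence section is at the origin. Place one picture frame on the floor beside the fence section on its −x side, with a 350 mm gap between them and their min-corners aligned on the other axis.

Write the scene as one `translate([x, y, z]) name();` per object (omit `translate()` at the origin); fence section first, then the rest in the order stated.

fence_section();
translate([-659, 0, 0]) picture_frame();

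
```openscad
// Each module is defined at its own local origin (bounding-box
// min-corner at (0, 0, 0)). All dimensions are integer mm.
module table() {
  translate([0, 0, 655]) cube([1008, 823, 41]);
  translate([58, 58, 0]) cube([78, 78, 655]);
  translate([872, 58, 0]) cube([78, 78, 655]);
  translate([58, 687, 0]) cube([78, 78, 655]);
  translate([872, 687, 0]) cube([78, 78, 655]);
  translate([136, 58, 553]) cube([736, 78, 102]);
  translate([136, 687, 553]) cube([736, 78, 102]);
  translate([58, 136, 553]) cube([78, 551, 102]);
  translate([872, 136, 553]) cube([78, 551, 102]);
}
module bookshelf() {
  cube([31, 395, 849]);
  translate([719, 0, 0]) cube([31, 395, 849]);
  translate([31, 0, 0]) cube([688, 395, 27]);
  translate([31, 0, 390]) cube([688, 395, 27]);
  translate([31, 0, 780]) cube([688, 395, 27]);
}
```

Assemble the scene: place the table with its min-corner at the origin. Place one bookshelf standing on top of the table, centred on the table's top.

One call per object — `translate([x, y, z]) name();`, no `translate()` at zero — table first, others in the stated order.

table();
translate([129, 214, 696]) bookshelf();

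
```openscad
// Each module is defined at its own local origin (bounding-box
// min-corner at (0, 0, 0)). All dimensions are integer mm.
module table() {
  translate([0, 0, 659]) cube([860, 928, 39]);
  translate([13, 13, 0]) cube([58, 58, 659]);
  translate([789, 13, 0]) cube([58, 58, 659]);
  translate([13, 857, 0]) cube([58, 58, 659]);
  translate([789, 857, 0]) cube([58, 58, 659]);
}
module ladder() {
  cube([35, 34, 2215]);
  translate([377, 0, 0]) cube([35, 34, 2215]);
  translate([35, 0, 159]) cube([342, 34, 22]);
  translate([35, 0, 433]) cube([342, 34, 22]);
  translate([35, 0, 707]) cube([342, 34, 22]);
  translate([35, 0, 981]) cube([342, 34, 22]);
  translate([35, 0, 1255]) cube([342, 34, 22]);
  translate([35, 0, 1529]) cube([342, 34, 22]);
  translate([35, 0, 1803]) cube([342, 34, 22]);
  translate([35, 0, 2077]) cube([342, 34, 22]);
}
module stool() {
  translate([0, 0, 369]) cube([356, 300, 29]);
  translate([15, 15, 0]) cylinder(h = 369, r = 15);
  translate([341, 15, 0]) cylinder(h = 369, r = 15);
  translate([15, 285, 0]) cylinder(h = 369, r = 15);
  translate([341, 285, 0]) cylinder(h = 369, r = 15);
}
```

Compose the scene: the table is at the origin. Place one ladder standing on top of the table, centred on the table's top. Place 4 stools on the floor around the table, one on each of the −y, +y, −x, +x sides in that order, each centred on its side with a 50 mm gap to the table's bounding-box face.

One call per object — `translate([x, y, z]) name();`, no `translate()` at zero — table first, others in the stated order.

table();
translate([224, 447, 698]) ladder();
translate([252, -350, 0]) stool();
translate([252, 978, 0]) stool();
translate([-406, 314, 0]) stool();
translate([910, 314, 0]) stool();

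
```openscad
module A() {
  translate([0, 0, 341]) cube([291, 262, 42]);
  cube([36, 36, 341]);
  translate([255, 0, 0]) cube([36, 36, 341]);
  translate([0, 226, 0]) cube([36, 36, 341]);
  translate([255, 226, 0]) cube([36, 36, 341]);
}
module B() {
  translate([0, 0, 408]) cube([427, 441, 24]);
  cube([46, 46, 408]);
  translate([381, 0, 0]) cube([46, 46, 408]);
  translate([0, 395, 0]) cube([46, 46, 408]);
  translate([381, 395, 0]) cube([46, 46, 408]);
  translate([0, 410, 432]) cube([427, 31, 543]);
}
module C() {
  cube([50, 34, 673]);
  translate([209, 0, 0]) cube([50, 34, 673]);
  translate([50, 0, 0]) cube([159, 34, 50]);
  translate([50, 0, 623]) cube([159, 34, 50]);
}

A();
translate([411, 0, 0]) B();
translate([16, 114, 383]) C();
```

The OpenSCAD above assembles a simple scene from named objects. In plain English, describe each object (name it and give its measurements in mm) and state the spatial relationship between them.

A is a four-legged stool. The seat is 291×262 mm, 42 mm thick, top at z = 383 mm. It stands on four square legs, each 36×36 mm in cross-section, from z = 0 to the seat underside, each flush with a corner of the seat.

B is a chair: 427×441 mm seat, 24 mm thick, top at z = 432 mm, on four 46 mm square corner legs flush with the seat edges. A 31 mm thick backrest slab spans the full seat width, extending 543 mm above the seat top, its back face flush with the seat's +y edge.

C is a rectangular picture frame lying in the x–z plane (depth along y). The opening is 159 mm wide (x) by 573 mm tall (z), surrounded by a border 50 mm wide on all four sides. The frame is 34 mm deep and is made of two full-height vertical stiles with two horizontal rails fitted between them.

The chair is on the floor beside the stool on its +x side. The picture frame is on top of the stool, centred.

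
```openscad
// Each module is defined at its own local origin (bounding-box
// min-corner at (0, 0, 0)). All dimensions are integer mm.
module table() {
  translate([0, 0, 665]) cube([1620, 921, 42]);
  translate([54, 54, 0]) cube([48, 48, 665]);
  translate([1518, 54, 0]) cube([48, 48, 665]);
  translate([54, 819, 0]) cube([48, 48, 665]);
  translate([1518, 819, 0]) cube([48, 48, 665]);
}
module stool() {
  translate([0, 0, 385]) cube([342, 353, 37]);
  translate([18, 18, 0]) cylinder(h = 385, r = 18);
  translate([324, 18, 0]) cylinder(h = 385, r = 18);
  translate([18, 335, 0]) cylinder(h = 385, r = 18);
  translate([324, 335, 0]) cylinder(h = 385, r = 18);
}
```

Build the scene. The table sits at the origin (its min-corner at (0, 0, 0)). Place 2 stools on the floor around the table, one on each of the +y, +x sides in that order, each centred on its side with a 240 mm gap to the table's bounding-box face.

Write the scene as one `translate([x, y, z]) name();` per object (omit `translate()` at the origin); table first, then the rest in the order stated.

table();
translate([639, 1161, 0]) stool();
translate([1860, 284, 0]) stool();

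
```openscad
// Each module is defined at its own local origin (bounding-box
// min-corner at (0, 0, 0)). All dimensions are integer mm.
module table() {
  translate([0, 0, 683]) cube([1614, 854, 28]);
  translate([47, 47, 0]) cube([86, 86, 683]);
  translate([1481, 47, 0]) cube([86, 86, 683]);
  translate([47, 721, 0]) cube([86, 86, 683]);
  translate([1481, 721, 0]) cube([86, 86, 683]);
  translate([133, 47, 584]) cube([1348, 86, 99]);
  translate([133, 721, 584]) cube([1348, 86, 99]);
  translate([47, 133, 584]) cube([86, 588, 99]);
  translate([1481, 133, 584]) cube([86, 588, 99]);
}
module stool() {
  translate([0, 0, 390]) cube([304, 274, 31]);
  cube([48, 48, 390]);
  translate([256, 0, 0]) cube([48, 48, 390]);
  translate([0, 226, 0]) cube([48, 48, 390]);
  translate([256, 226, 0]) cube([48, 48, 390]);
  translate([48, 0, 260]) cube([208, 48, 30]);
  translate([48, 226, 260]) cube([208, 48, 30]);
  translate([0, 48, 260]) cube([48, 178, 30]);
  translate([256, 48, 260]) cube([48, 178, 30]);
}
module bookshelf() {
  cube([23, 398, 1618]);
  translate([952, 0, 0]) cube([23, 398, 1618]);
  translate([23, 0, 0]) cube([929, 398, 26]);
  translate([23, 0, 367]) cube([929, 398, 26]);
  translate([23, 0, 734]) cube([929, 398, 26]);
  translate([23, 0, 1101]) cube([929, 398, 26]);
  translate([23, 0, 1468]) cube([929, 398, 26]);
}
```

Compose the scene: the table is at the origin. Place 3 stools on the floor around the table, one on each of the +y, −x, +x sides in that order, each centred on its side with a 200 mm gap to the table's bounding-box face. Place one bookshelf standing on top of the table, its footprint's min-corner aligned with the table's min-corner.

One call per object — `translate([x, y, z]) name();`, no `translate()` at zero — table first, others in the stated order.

table();
translate([655, 1054, 0]) stool();
translate([-504, 290, 0]) stool();
translate([1814, 290, 0]) stool();
translate([0, 0, 711]) bookshelf();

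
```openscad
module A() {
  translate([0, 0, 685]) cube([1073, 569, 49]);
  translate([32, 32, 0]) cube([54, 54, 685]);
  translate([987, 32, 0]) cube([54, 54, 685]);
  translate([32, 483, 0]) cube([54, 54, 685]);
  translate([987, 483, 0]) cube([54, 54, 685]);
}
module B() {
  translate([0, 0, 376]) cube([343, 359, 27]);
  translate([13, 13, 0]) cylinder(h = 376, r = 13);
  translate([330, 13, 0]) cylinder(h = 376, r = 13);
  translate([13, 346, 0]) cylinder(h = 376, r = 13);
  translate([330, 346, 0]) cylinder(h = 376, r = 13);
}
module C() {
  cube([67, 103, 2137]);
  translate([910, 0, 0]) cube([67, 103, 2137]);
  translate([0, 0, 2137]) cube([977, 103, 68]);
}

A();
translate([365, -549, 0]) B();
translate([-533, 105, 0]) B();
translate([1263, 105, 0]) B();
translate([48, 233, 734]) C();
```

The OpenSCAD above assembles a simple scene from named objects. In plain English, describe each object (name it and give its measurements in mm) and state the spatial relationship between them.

A is a table: top 1073 mm (x) × 569 mm (y), 49 mm thick, upper face at z = 734 mm, on four 54×54 mm square legs, each inset 32 mm from the nearest pair of top edges, running from z = 0 to the bottom of the top.

B is a four-legged stool. The seat is 343×359 mm, 27 mm thick, top at z = 403 mm. It stands on four round legs, each 26 mm in diameter, from z = 0 to the seat underside, each leg's axis is inset half a diameter from the nearest pair of seat edges (so the leg's bounding box is flush with the corner).

C is a rectangular door frame: two vertical jambs of 67×103 mm section, 2137 mm tall, with a clear opening 843 mm wide between their inner faces. A header 68 mm tall and 103 mm deep lies on top of the jambs and spans the full outside width.

Three stools sit around the table at the −y, −x, +x sides. The door frame is on top of the table, centred.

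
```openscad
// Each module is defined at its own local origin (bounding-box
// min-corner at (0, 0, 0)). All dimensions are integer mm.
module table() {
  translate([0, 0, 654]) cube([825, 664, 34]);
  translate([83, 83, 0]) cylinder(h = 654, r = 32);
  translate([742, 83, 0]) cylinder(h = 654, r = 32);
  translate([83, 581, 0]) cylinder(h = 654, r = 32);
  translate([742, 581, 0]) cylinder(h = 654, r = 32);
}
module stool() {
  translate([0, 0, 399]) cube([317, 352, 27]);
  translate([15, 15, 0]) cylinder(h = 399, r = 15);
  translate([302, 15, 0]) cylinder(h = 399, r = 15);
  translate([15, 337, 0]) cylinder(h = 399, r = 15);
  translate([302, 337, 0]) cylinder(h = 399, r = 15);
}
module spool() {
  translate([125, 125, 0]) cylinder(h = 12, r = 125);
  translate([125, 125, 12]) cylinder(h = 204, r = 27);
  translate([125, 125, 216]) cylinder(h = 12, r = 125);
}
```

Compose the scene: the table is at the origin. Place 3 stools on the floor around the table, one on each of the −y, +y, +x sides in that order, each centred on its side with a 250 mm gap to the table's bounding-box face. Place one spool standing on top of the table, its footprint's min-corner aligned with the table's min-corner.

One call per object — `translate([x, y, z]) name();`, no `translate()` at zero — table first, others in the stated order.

table();
translate([254, -602, 0]) stool();
translate([254, 914, 0]) stool();
translate([1075, 156, 0]) stool();
translate([0, 0, 688]) spool();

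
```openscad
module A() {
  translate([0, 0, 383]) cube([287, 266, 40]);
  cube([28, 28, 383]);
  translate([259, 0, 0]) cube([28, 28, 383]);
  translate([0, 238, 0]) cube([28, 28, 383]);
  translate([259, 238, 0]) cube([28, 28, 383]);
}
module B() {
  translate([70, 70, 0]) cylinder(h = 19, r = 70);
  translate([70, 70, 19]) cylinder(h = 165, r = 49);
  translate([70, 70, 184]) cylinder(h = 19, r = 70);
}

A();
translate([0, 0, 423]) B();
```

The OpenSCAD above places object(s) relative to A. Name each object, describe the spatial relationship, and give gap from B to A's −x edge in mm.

A is a stool. B is a spool. The spool is on top of the stool. The gap from the spool to the stool's −x edge is 0 mm.

The spool's min-x is at 0; the stool's min-x is 0; gap = 0 mm.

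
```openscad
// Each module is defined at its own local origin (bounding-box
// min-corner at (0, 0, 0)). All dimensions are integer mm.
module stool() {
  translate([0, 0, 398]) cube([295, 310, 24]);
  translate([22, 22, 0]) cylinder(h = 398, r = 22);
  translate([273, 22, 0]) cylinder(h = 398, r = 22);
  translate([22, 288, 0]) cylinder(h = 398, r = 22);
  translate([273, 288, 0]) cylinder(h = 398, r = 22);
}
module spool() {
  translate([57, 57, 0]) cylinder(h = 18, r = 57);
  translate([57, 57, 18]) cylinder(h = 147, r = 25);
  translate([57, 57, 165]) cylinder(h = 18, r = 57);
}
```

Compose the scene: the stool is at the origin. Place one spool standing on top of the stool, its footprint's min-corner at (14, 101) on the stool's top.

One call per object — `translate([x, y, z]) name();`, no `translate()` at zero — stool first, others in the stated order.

stool();
translate([14, 101, 422]) spool();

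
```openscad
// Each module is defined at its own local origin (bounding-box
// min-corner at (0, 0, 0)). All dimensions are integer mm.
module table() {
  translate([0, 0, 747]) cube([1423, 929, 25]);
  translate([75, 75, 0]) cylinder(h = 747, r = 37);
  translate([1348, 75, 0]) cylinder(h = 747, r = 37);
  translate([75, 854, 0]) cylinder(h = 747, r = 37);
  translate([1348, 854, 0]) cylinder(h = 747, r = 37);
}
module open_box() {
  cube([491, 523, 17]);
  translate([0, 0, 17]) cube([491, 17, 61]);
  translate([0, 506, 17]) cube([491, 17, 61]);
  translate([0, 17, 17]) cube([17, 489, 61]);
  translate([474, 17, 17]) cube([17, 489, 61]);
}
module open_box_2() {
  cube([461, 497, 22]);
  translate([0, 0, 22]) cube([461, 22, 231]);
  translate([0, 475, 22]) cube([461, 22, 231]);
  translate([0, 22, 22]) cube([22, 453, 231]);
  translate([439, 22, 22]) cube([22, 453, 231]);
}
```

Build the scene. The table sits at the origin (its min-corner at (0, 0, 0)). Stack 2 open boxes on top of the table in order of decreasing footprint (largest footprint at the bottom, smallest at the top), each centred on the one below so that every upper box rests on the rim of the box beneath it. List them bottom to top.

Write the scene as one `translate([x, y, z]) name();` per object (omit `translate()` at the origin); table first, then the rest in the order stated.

table();
translate([466, 203, 772]) open_box();
translate([481, 216, 850]) open_box_2();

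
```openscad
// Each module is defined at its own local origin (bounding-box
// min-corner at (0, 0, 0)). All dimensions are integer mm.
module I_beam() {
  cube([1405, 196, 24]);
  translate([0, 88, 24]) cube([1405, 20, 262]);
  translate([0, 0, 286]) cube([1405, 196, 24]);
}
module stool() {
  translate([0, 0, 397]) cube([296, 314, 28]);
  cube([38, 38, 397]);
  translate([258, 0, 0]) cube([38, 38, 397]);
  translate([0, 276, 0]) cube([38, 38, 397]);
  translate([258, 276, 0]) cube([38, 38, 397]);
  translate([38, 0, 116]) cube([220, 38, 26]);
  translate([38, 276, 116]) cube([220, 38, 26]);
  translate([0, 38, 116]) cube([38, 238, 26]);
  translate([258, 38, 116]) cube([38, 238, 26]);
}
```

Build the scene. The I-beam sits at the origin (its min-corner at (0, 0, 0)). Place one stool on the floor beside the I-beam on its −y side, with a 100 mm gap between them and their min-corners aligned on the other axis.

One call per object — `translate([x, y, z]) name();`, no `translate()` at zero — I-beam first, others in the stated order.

I_beam();
translate([0, -414, 0]) stool();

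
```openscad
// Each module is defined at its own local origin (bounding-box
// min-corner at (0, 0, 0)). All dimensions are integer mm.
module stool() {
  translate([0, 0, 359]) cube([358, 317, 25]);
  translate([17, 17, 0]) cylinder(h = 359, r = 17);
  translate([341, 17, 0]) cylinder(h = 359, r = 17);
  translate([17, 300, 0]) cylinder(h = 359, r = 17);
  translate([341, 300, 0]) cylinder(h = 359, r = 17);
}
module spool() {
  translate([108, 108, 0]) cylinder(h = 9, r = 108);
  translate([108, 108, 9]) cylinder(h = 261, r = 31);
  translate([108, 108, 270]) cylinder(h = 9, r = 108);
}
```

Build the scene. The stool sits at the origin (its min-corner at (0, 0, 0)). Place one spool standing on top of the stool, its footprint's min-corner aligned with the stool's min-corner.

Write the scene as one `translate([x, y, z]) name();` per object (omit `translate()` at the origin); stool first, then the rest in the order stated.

stool();
translate([0, 0, 384]) spool();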